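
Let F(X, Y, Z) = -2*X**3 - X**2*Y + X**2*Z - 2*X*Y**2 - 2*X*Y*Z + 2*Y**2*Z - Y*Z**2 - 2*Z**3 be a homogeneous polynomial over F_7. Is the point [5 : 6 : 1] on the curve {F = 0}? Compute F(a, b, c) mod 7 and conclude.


F(5,6,1) ≡ 4 (mod 7); P is NOT on the curve.

Evaluate F(5, 6, 1) term-by-term (mod 7).
  -2*X**3 ↦ -2·125·1·1 = -250
  -X**2*Y ↦ -1·25·6·1 = -150
  X**2*Z ↦ 1·25·1·1 = 25
  -2*X*Y**2 ↦ -2·5·36·1 = -360
  -2*X*Y*Z ↦ -2·5·6·1 = -60
  2*Y**2*Z ↦ 2·1·36·1 = 72
  -Y*Z**2 ↦ -1·1·6·1 = -6
  -2*Z**3 ↦ -2·1·1·1 = -2
Sum: F(5, 6, 1) = (-250) + (-150) + (25) + (-360) + (-60) + (72) + (-6) + (-2) = -731.
Reducing mod 7: -731 ≡ 4 (mod 7).
Since F(a, b, c) ≡ 4 ≠ 0 (mod 7), P does NOT lie on the curve.


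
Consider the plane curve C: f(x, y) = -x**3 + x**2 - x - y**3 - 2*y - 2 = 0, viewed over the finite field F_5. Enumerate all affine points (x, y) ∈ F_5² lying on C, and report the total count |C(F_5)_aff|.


Affine F_5-points: {(0, 1), (0, 3), (1, 2), (1, 4), (2, 2), (2, 4), (3, 2), (3, 4)}; count = 8.

For each of the 25 pairs (x, y) ∈ F_5², evaluate f(x, y) mod 5. Record the zeros.
  x = 0: [0↦3, 1↦0, 2↦1, 3↦0, 4↦1]  zeros at y ∈ {1, 3}
  x = 1: [0↦2, 1↦4, 2↦0, 3↦4, 4↦0]  zeros at y ∈ {2, 4}
  x = 2: [0↦2, 1↦4, 2↦0, 3↦4, 4↦0]  zeros at y ∈ {2, 4}
  x = 3: [0↦2, 1↦4, 2↦0, 3↦4, 4↦0]  zeros at y ∈ {2, 4}
  x = 4: [0↦1, 1↦3, 2↦4, 3↦3, 4↦4]  zeros at y ∈ ∅
Collecting zeros: affine points = {(0, 1), (0, 3), (1, 2), (1, 4), (2, 2), (2, 4), (3, 2), (3, 4)}.
Total count |C(F_5)_aff| = 8.


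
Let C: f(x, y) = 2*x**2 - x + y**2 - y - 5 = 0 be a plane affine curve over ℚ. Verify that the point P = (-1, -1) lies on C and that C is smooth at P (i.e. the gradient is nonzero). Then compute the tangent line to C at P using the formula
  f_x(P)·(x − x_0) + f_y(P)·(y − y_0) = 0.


Tangent line at P: -5*x - 3*y - 8 = 0.

Step 1: f(-1, -1) = 0, so P lies on C.
Step 2: partial derivatives
  f_x(x, y) = 4*x - 1, f_y(x, y) = 2*y - 1.
  f_x(P) = -5, f_y(P) = -3 (gradient nonzero, so P is smooth).
Step 3: tangent line at P: -5·(x − -1) + -3·(y − -1) = 0.
Expanding: -5*x - 3*y - 8 = 0.


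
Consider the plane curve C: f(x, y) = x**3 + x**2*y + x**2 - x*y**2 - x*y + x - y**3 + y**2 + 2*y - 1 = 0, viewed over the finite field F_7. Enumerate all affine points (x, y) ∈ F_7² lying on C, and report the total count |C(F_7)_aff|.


Affine F_7-points: {(0, 5), (4, 2), (5, 0)}; count = 3.

For each of the 49 pairs (x, y) ∈ F_7², evaluate f(x, y) mod 7. Record the zeros.
  x = 0: [0↦6, 1↦1, 2↦6, 3↦1, 4↦1, 5↦0, 6↦6]  zeros at y ∈ {5}
  x = 1: [0↦2, 1↦3, 2↦5, 3↦2, 4↦2, 5↦6, 6↦1]  zeros at y ∈ ∅
  x = 2: [0↦6, 1↦1, 2↦2, 3↦3, 4↦5, 5↦2, 6↦2]  zeros at y ∈ ∅
  x = 3: [0↦3, 1↦1, 2↦3, 3↦3, 4↦2, 5↦1, 6↦1]  zeros at y ∈ ∅
  x = 4: [0↦6, 1↦2, 2↦0, 3↦1, 4↦6, 5↦2, 6↦4]  zeros at y ∈ {2}
  x = 5: [0↦0, 1↦3, 2↦6, 3↦3, 4↦2, 5↦4, 6↦3]  zeros at y ∈ {0}
  x = 6: [0↦5, 1↦3, 2↦6, 3↦1, 4↦3, 5↦6, 6↦4]  zeros at y ∈ ∅
Collecting zeros: affine points = {(0, 5), (4, 2), (5, 0)}.
Total count |C(F_7)_aff| = 3.


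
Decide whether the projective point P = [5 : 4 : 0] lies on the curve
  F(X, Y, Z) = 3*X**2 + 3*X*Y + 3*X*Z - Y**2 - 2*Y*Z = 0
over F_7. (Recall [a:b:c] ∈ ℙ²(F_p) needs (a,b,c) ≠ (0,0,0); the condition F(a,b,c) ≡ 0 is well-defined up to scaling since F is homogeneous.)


F(5,4,0) ≡ 0 (mod 7); P is on the curve.

Evaluate F(5, 4, 0) term-by-term (mod 7).
  3*X**2 ↦ 3·25·1·1 = 75
  3*X*Y ↦ 3·5·4·1 = 60
  3*X*Z ↦ 3·5·1·0 = 0
  -Y**2 ↦ -1·1·16·1 = -16
  -2*Y*Z ↦ -2·1·4·0 = 0
Sum: F(5, 4, 0) = (75) + (60) + (0) + (-16) + (0) = 119.
Reducing mod 7: 119 ≡ 0 (mod 7).
Since F(a, b, c) ≡ 0 (mod 7), P lies on the curve.


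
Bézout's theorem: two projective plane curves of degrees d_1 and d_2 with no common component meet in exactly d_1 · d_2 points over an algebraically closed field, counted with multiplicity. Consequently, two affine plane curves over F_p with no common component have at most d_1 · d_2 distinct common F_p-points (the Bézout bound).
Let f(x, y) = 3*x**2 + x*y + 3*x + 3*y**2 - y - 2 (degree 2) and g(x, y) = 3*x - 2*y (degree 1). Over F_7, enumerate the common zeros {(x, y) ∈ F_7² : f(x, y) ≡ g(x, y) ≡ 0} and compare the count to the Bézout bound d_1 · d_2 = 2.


Common zeros: ∅; count = 0; Bézout bound = 2.

deg(f) = 2, deg(g) = 1, so Bézout bound = 2.
Scan x ∈ F_7. For each x, list the y ∈ F_7 with f(x, y) ≡ 0 and those with g(x, y) ≡ 0 (mod 7); the common zeros in that column are the intersection.
  x = 0: f ≡ 0 at y ∈ {1, 4}; g ≡ 0 at y ∈ {0}; common: ∅.
  x = 1: f ≡ 0 at y ∈ {1, 6}; g ≡ 0 at y ∈ {5}; common: ∅.
  x = 2: f ≡ 0 at y ∈ ∅; g ≡ 0 at y ∈ {3}; common: ∅.
  x = 3: f ≡ 0 at y ∈ {5, 6}; g ≡ 0 at y ∈ {1}; common: ∅.
  x = 4: f ≡ 0 at y ∈ ∅; g ≡ 0 at y ∈ {6}; common: ∅.
  x = 5: f ≡ 0 at y ∈ ∅; g ≡ 0 at y ∈ {4}; common: ∅.
  x = 6: f ≡ 0 at y ∈ {5}; g ≡ 0 at y ∈ {2}; common: ∅.
Collecting: common zeros = ∅, so the count is 0.
Comparison with the Bézout bound: 0 ≤ 2 = deg(f)·deg(g), as expected for curves with no common component (the affine F_7-count falls short of the bound because intersections may lie at infinity, over extension fields, or carry multiplicity).


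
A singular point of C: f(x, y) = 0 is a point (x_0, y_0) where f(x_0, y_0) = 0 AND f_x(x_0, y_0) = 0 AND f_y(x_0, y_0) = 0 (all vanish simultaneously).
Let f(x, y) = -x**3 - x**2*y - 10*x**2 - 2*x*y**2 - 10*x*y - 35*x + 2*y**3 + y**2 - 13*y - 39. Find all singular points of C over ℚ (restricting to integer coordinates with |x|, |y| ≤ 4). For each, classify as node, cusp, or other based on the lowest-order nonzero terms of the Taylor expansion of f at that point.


Singular points: {(-3, -1)}; classification: cusp.

Compute partial derivatives:
  f_x = -3*x**2 - 2*x*y - 20*x - 2*y**2 - 10*y - 35.
  f_y = -x**2 - 4*x*y - 10*x + 6*y**2 + 2*y - 13.
Scan x_0 ∈ {−4, ..., 4}. For each x_0, f_y(x_0, y) is a polynomial in y; find its integer roots y ∈ {−4, ..., 4}, then test f_x and f at those candidates.
  x = -4: f_y(-4, y) = 6*y**2 + 18*y + 11; no integer root y with |y| ≤ 4.
  x = -3: f_y(-3, y) = 6*y**2 + 14*y + 8; vanishes at y ∈ {-1}. (-3, -1): f_x = 0, f = 0 — SINGULAR.
  x = -2: f_y(-2, y) = 6*y**2 + 10*y + 3; no integer root y with |y| ≤ 4.
  x = -1: f_y(-1, y) = 6*y**2 + 6*y - 4; no integer root y with |y| ≤ 4.
  x = 0: f_y(0, y) = 6*y**2 + 2*y - 13; no integer root y with |y| ≤ 4.
  x = 1: f_y(1, y) = 6*y**2 - 2*y - 24; no integer root y with |y| ≤ 4.
  x = 2: f_y(2, y) = 6*y**2 - 6*y - 37; no integer root y with |y| ≤ 4.
  x = 3: f_y(3, y) = 6*y**2 - 10*y - 52; no integer root y with |y| ≤ 4.
  x = 4: f_y(4, y) = 6*y**2 - 14*y - 69; no integer root y with |y| ≤ 4.
Only singular point on the grid: (-3, -1).
Classify: substitute x = -3 + u, y = -1 + v and expand: f = -u**3 - u**2*v - 2*u*v**2 + 2*v**3 + v**2.
No constant or linear terms (consistent with a singular point). Quadratic part: v**2. Cubic part: -u**3 - u**2*v - 2*u*v**2 + 2*v**3.
The quadratic part v**2 is a perfect square, so there is a single (double) tangent line v = 0, i.e. y = -1. Restricting the cubic part to that line (v = 0) leaves -u**3 ≠ 0, so f is not divisible by v and the branch is v² ≈ u**3 to lowest order — this is a cusp.
Classification: cusp.


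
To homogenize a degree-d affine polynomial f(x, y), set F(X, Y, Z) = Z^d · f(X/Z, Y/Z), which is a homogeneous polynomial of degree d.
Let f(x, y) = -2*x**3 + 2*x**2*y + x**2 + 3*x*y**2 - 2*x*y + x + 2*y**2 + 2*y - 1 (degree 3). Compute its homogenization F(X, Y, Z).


F(X, Y, Z) = -2*X**3 + 2*X**2*Y + X**2*Z + 3*X*Y**2 - 2*X*Y*Z + X*Z**2 + 2*Y**2*Z + 2*Y*Z**2 - Z**3

deg(f) = 3.
Substitute x = X/Z, y = Y/Z into f, then multiply by Z^3.
  monomial -2·x^3·y^0 ↦ -2·X^3·Y^0·Z^0.
  monomial 2·x^2·y^1 ↦ 2·X^2·Y^1·Z^0.
  monomial 1·x^2·y^0 ↦ 1·X^2·Y^0·Z^1.
  monomial 3·x^1·y^2 ↦ 3·X^1·Y^2·Z^0.
  monomial -2·x^1·y^1 ↦ -2·X^1·Y^1·Z^1.
  monomial 1·x^1·y^0 ↦ 1·X^1·Y^0·Z^2.
  monomial 2·x^0·y^2 ↦ 2·X^0·Y^2·Z^1.
  monomial 2·x^0·y^1 ↦ 2·X^0·Y^1·Z^2.
  monomial -1·x^0·y^0 ↦ -1·X^0·Y^0·Z^3.
Collecting: F(X, Y, Z) = -2*X**3 + 2*X**2*Y + X**2*Z + 3*X*Y**2 - 2*X*Y*Z + X*Z**2 + 2*Y**2*Z + 2*Y*Z**2 - Z**3.


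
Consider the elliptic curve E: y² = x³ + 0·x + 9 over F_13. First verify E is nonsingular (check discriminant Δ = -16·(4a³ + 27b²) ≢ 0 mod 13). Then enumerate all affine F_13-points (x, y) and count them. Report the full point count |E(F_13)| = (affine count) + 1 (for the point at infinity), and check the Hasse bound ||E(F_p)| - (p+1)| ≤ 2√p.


Affine points = {(0, 3), (0, 10), (1, 6), (1, 7), (2, 2), (2, 11), (3, 6), (3, 7), (5, 2), (5, 11), (6, 2), (6, 11), (7, 1), (7, 12), (8, 1), (8, 12), (9, 6), (9, 7), (11, 1), (11, 12)}; affine count = 20; |E(F_13)| = 21.

Discriminant check: Δ ∝ 4a³ + 27b² = 4·0³ + 27·9² = 4·0 + 27·81 ≡ 3 (mod 13). Nonzero ⇒ E is nonsingular.
For each x ∈ F_13, compute rhs = x³ + 0·x + 9 mod 13, then count y ∈ F_13 with y² ≡ rhs.
  x = 0: rhs = 9, matching y values: 3, 10 (2 points).
  x = 1: rhs = 10, matching y values: 6, 7 (2 points).
  x = 2: rhs = 4, matching y values: 2, 11 (2 points).
  x = 3: rhs = 10, matching y values: 6, 7 (2 points).
  x = 4: rhs = 8, matching y values: none (0 points).
  x = 5: rhs = 4, matching y values: 2, 11 (2 points).
  x = 6: rhs = 4, matching y values: 2, 11 (2 points).
  x = 7: rhs = 1, matching y values: 1, 12 (2 points).
  x = 8: rhs = 1, matching y values: 1, 12 (2 points).
  x = 9: rhs = 10, matching y values: 6, 7 (2 points).
  x = 10: rhs = 8, matching y values: none (0 points).
  x = 11: rhs = 1, matching y values: 1, 12 (2 points).
  x = 12: rhs = 8, matching y values: none (0 points).
Total affine count: 20.
Full point count |E(F_13)| = 20 + 1 = 21.
Hasse bound: |21 − (13+1)| = |7| = 7 ≤ 2√13 ≈ 7.2111 ✓.


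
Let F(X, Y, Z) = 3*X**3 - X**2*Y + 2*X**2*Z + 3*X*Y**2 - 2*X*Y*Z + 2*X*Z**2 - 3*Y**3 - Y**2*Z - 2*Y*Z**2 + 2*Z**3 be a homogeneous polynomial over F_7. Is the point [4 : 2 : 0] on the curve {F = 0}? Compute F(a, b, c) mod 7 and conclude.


F(4,2,0) ≡ 2 (mod 7); P is NOT on the curve.

Evaluate F(4, 2, 0) term-by-term (mod 7).
  3*X**3 ↦ 3·64·1·1 = 192
  -X**2*Y ↦ -1·16·2·1 = -32
  2*X**2*Z ↦ 2·16·1·0 = 0
  3*X*Y**2 ↦ 3·4·4·1 = 48
  -2*X*Y*Z ↦ -2·4·2·0 = 0
  2*X*Z**2 ↦ 2·4·1·0 = 0
  -3*Y**3 ↦ -3·1·8·1 = -24
  -Y**2*Z ↦ -1·1·4·0 = 0
  -2*Y*Z**2 ↦ -2·1·2·0 = 0
  2*Z**3 ↦ 2·1·1·0 = 0
Sum: F(4, 2, 0) = (192) + (-32) + (0) + (48) + (0) + (0) + (-24) + (0) + (0) + (0) = 184.
Reducing mod 7: 184 ≡ 2 (mod 7).
Since F(a, b, c) ≡ 2 ≠ 0 (mod 7), P does NOT lie on the curve.


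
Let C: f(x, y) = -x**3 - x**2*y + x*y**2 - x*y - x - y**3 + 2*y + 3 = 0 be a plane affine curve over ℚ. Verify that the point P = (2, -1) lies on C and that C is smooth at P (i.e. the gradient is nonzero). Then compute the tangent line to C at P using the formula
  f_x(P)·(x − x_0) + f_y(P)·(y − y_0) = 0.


Tangent line at P: -7*x - 11*y + 3 = 0.

Step 1: f(2, -1) = 0, so P lies on C.
Step 2: partial derivatives
  f_x(x, y) = -3*x**2 - 2*x*y + y**2 - y - 1, f_y(x, y) = -x**2 + 2*x*y - x - 3*y**2 + 2.
  f_x(P) = -7, f_y(P) = -11 (gradient nonzero, so P is smooth).
Step 3: tangent line at P: -7·(x − 2) + -11·(y − -1) = 0.
Expanding: -7*x - 11*y + 3 = 0.


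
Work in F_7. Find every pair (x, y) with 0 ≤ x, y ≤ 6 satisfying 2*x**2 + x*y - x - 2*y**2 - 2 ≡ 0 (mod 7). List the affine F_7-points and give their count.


Affine F_7-points: {(1, 2), (2, 2), (2, 6), (3, 1), (3, 4), (4, 1), (6, 4), (6, 6)}; count = 8.

For each of the 49 pairs (x, y) ∈ F_7², evaluate f(x, y) mod 7. Record the zeros.
  x = 0: [0↦5, 1↦3, 2↦4, 3↦1, 4↦1, 5↦4, 6↦3]  zeros at y ∈ ∅
  x = 1: [0↦6, 1↦5, 2↦0, 3↦5, 4↦6, 5↦3, 6↦3]  zeros at y ∈ {2}
  x = 2: [0↦4, 1↦4, 2↦0, 3↦6, 4↦1, 5↦6, 6↦0]  zeros at y ∈ {2, 6}
  x = 3: [0↦6, 1↦0, 2↦4, 3↦4, 4↦0, 5↦6, 6↦1]  zeros at y ∈ {1, 4}
  x = 4: [0↦5, 1↦0, 2↦5, 3↦6, 4↦3, 5↦3, 6↦6]  zeros at y ∈ {1}
  x = 5: [0↦1, 1↦4, 2↦3, 3↦5, 4↦3, 5↦4, 6↦1]  zeros at y ∈ ∅
  x = 6: [0↦1, 1↦5, 2↦5, 3↦1, 4↦0, 5↦2, 6↦0]  zeros at y ∈ {4, 6}
Collecting zeros: affine points = {(1, 2), (2, 2), (2, 6), (3, 1), (3, 4), (4, 1), (6, 4), (6, 6)}.
Total count |C(F_7)_aff| = 8.


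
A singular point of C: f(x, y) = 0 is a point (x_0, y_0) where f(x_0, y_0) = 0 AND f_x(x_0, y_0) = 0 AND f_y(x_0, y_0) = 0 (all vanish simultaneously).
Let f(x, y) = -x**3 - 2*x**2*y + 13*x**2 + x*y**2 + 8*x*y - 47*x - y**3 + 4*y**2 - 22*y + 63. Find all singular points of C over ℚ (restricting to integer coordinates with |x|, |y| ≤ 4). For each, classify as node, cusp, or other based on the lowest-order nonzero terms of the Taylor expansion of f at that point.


Singular points: {(3, 2)}; classification: cusp.

Compute partial derivatives:
  f_x = -3*x**2 - 4*x*y + 26*x + y**2 + 8*y - 47.
  f_y = -2*x**2 + 2*x*y + 8*x - 3*y**2 + 8*y - 22.
Scan x_0 ∈ {−4, ..., 4}. For each x_0, f_y(x_0, y) is a polynomial in y; find its integer roots y ∈ {−4, ..., 4}, then test f_x and f at those candidates.
  x = -4: f_y(-4, y) = -3*y**2 - 86; no integer root y with |y| ≤ 4.
  x = -3: f_y(-3, y) = -3*y**2 + 2*y - 64; no integer root y with |y| ≤ 4.
  x = -2: f_y(-2, y) = -3*y**2 + 4*y - 46; no integer root y with |y| ≤ 4.
  x = -1: f_y(-1, y) = -3*y**2 + 6*y - 32; no integer root y with |y| ≤ 4.
  x = 0: f_y(0, y) = -3*y**2 + 8*y - 22; no integer root y with |y| ≤ 4.
  x = 1: f_y(1, y) = -3*y**2 + 10*y - 16; no integer root y with |y| ≤ 4.
  x = 2: f_y(2, y) = -3*y**2 + 12*y - 14; no integer root y with |y| ≤ 4.
  x = 3: f_y(3, y) = -3*y**2 + 14*y - 16; vanishes at y ∈ {2}. (3, 2): f_x = 0, f = 0 — SINGULAR.
  x = 4: f_y(4, y) = -3*y**2 + 16*y - 22; no integer root y with |y| ≤ 4.
Only singular point on the grid: (3, 2).
Classify: substitute x = 3 + u, y = 2 + v and expand: f = -u**3 - 2*u**2*v + u*v**2 - v**3 + v**2.
No constant or linear terms (consistent with a singular point). Quadratic part: v**2. Cubic part: -u**3 - 2*u**2*v + u*v**2 - v**3.
The quadratic part v**2 is a perfect square, so there is a single (double) tangent line v = 0, i.e. y = 2. Restricting the cubic part to that line (v = 0) leaves -u**3 ≠ 0, so f is not divisible by v and the branch is v² ≈ u**3 to lowest order — this is a cusp.
Classification: cusp.


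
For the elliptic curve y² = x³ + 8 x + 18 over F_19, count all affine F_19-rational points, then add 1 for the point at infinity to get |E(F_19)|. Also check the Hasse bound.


Affine points = {(2, 2), (2, 17), (4, 0), (6, 4), (6, 15), (8, 9), (8, 10), (13, 1), (13, 18), (14, 9), (14, 10), (15, 6), (15, 13), (16, 9), (16, 10), (18, 3), (18, 16)}; affine count = 17; |E(F_19)| = 18.

Discriminant check: Δ ∝ 4a³ + 27b² = 4·8³ + 27·18² = 4·512 + 27·324 ≡ 4 (mod 19). Nonzero ⇒ E is nonsingular.
For each x ∈ F_19, compute rhs = x³ + 8·x + 18 mod 19, then count y ∈ F_19 with y² ≡ rhs.
  x = 0: rhs = 18, matching y values: none (0 points).
  x = 1: rhs = 8, matching y values: none (0 points).
  x = 2: rhs = 4, matching y values: 2, 17 (2 points).
  x = 3: rhs = 12, matching y values: none (0 points).
  x = 4: rhs = 0, matching y values: 0 (1 points).
  x = 5: rhs = 12, matching y values: none (0 points).
  x = 6: rhs = 16, matching y values: 4, 15 (2 points).
  x = 7: rhs = 18, matching y values: none (0 points).
  x = 8: rhs = 5, matching y values: 9, 10 (2 points).
  x = 9: rhs = 2, matching y values: none (0 points).
  x = 10: rhs = 15, matching y values: none (0 points).
  x = 11: rhs = 12, matching y values: none (0 points).
  x = 12: rhs = 18, matching y values: none (0 points).
  x = 13: rhs = 1, matching y values: 1, 18 (2 points).
  x = 14: rhs = 5, matching y values: 9, 10 (2 points).
  x = 15: rhs = 17, matching y values: 6, 13 (2 points).
  x = 16: rhs = 5, matching y values: 9, 10 (2 points).
  x = 17: rhs = 13, matching y values: none (0 points).
  x = 18: rhs = 9, matching y values: 3, 16 (2 points).
Total affine count: 17.
Full point count |E(F_19)| = 17 + 1 = 18.
Hasse bound: |18 − (19+1)| = |-2| = 2 ≤ 2√19 ≈ 8.7178 ✓.


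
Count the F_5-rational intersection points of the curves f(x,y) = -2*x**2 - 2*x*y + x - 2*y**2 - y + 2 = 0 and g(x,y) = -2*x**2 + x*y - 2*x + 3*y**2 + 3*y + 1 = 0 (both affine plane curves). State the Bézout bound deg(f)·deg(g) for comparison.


Common zeros: ∅; count = 0; Bézout bound = 4.

deg(f) = 2, deg(g) = 2, so Bézout bound = 4.
Scan x ∈ F_5. For each x, list the y ∈ F_5 with f(x, y) ≡ 0 and those with g(x, y) ≡ 0 (mod 5); the common zeros in that column are the intersection.
  x = 0: f ≡ 0 at y ∈ ∅; g ≡ 0 at y ∈ ∅; common: ∅.
  x = 1: f ≡ 0 at y ∈ ∅; g ≡ 0 at y ∈ ∅; common: ∅.
  x = 2: f ≡ 0 at y ∈ ∅; g ≡ 0 at y ∈ ∅; common: ∅.
  x = 3: f ≡ 0 at y ∈ {2}; g ≡ 0 at y ∈ ∅; common: ∅.
  x = 4: f ≡ 0 at y ∈ ∅; g ≡ 0 at y ∈ ∅; common: ∅.
Collecting: common zeros = ∅, so the count is 0.
Comparison with the Bézout bound: 0 ≤ 4 = deg(f)·deg(g), as expected for curves with no common component (the affine F_5-count falls short of the bound because intersections may lie at infinity, over extension fields, or carry multiplicity).


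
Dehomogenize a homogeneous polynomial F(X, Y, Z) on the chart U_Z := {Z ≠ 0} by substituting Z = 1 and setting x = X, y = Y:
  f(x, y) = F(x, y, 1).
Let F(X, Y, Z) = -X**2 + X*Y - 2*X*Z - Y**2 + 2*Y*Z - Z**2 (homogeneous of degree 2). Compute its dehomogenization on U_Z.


f(x, y) = -x**2 + x*y - 2*x - y**2 + 2*y - 1

On U_Z we set Z = 1. Each monomial c·X^i·Y^j·Z^k in F becomes c·x^i·y^j·1^k = c·x^i·y^j.
Substituting Z = 1: F(X, Y, 1) = -x**2 + x*y - 2*x - y**2 + 2*y - 1.
Note: deg(f) ≤ deg(F) = 2; strict inequality happens when F is divisible by Z (lost terms).


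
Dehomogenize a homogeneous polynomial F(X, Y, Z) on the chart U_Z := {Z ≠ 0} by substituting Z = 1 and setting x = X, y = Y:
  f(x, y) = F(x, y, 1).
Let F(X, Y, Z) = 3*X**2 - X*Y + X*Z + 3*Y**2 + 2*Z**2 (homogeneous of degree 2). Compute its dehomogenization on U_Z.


f(x, y) = 3*x**2 - x*y + x + 3*y**2 + 2

On U_Z we set Z = 1. Each monomial c·X^i·Y^j·Z^k in F becomes c·x^i·y^j·1^k = c·x^i·y^j.
Substituting Z = 1: F(X, Y, 1) = 3*x**2 - x*y + x + 3*y**2 + 2.
Note: deg(f) ≤ deg(F) = 2; strict inequality happens when F is divisible by Z (lost terms).


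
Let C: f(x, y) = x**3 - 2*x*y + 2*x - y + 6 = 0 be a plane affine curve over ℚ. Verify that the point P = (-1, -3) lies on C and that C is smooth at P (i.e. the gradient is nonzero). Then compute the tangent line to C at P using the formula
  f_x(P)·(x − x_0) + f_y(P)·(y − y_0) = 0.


Tangent line at P: 11*x + y + 14 = 0.

Step 1: f(-1, -3) = 0, so P lies on C.
Step 2: partial derivatives
  f_x(x, y) = 3*x**2 - 2*y + 2, f_y(x, y) = -2*x - 1.
  f_x(P) = 11, f_y(P) = 1 (gradient nonzero, so P is smooth).
Step 3: tangent line at P: 11·(x − -1) + 1·(y − -3) = 0.
Expanding: 11*x + y + 14 = 0.


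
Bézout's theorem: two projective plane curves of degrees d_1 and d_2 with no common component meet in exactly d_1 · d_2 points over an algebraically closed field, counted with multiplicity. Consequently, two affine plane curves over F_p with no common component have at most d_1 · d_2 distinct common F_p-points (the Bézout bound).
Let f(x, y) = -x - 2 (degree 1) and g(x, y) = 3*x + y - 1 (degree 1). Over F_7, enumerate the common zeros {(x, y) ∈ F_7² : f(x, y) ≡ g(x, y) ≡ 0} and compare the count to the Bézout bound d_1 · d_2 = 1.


Common zeros: {(5, 0)}; count = 1; Bézout bound = 1.

deg(f) = 1, deg(g) = 1, so Bézout bound = 1.
Scan x ∈ F_7. For each x, list the y ∈ F_7 with f(x, y) ≡ 0 and those with g(x, y) ≡ 0 (mod 7); the common zeros in that column are the intersection.
  x = 0: f ≡ 0 at y ∈ ∅; g ≡ 0 at y ∈ {1}; common: ∅.
  x = 1: f ≡ 0 at y ∈ ∅; g ≡ 0 at y ∈ {5}; common: ∅.
  x = 2: f ≡ 0 at y ∈ ∅; g ≡ 0 at y ∈ {2}; common: ∅.
  x = 3: f ≡ 0 at y ∈ ∅; g ≡ 0 at y ∈ {6}; common: ∅.
  x = 4: f ≡ 0 at y ∈ ∅; g ≡ 0 at y ∈ {3}; common: ∅.
  x = 5: f ≡ 0 at y ∈ {0, 1, 2, 3, 4, 5, 6}; g ≡ 0 at y ∈ {0}; common: {0}.
  x = 6: f ≡ 0 at y ∈ ∅; g ≡ 0 at y ∈ {4}; common: ∅.
Collecting: common zeros = {(5, 0)}, so the count is 1.
Comparison with the Bézout bound: 1 ≤ 1 = deg(f)·deg(g), as expected for curves with no common component (the bound is attained).


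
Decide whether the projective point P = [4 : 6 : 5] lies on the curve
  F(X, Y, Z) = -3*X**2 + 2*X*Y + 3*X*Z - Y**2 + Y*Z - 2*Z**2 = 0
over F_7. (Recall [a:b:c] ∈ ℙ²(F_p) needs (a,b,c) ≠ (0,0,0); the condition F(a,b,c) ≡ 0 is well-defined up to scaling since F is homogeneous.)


F(4,6,5) ≡ 4 (mod 7); P is NOT on the curve.

Evaluate F(4, 6, 5) term-by-term (mod 7).
  -3*X**2 ↦ -3·16·1·1 = -48
  2*X*Y ↦ 2·4·6·1 = 48
  3*X*Z ↦ 3·4·1·5 = 60
  -Y**2 ↦ -1·1·36·1 = -36
  Y*Z ↦ 1·1·6·5 = 30
  -2*Z**2 ↦ -2·1·1·25 = -50
Sum: F(4, 6, 5) = (-48) + (48) + (60) + (-36) + (30) + (-50) = 4.
Reducing mod 7: 4 ≡ 4 (mod 7).
Since F(a, b, c) ≡ 4 ≠ 0 (mod 7), P does NOT lie on the curve.


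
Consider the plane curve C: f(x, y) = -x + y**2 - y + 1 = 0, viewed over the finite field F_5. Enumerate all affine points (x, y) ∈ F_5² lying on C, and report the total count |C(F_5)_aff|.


Affine F_5-points: {(1, 0), (1, 1), (2, 3), (3, 2), (3, 4)}; count = 5.

For each of the 25 pairs (x, y) ∈ F_5², evaluate f(x, y) mod 5. Record the zeros.
  x = 0: [0↦1, 1↦1, 2↦3, 3↦2, 4↦3]  zeros at y ∈ ∅
  x = 1: [0↦0, 1↦0, 2↦2, 3↦1, 4↦2]  zeros at y ∈ {0, 1}
  x = 2: [0↦4, 1↦4, 2↦1, 3↦0, 4↦1]  zeros at y ∈ {3}
  x = 3: [0↦3, 1↦3, 2↦0, 3↦4, 4↦0]  zeros at y ∈ {2, 4}
  x = 4: [0↦2, 1↦2, 2↦4, 3↦3, 4↦4]  zeros at y ∈ ∅
Collecting zeros: affine points = {(1, 0), (1, 1), (2, 3), (3, 2), (3, 4)}.
Total count |C(F_5)_aff| = 5.


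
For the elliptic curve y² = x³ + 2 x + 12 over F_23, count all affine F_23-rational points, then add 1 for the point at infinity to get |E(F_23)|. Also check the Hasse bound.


Affine points = {(0, 9), (0, 14), (2, 1), (2, 22), (5, 3), (5, 20), (7, 1), (7, 22), (9, 0), (11, 10), (11, 13), (12, 4), (12, 19), (13, 2), (13, 21), (14, 1), (14, 22), (15, 6), (15, 17), (16, 0), (19, 3), (19, 20), (20, 5), (20, 18), (21, 0), (22, 3), (22, 20)}; affine count = 27; |E(F_23)| = 28.

Discriminant check: Δ ∝ 4a³ + 27b² = 4·2³ + 27·12² = 4·8 + 27·144 ≡ 10 (mod 23). Nonzero ⇒ E is nonsingular.
For each x ∈ F_23, compute rhs = x³ + 2·x + 12 mod 23, then count y ∈ F_23 with y² ≡ rhs.
  x = 0: rhs = 12, matching y values: 9, 14 (2 points).
  x = 1: rhs = 15, matching y values: none (0 points).
  x = 2: rhs = 1, matching y values: 1, 22 (2 points).
  x = 3: rhs = 22, matching y values: none (0 points).
  x = 4: rhs = 15, matching y values: none (0 points).
  x = 5: rhs = 9, matching y values: 3, 20 (2 points).
  x = 6: rhs = 10, matching y values: none (0 points).
  x = 7: rhs = 1, matching y values: 1, 22 (2 points).
  x = 8: rhs = 11, matching y values: none (0 points).
  x = 9: rhs = 0, matching y values: 0 (1 points).
  x = 10: rhs = 20, matching y values: none (0 points).
  x = 11: rhs = 8, matching y values: 10, 13 (2 points).
  x = 12: rhs = 16, matching y values: 4, 19 (2 points).
  x = 13: rhs = 4, matching y values: 2, 21 (2 points).
  x = 14: rhs = 1, matching y values: 1, 22 (2 points).
  x = 15: rhs = 13, matching y values: 6, 17 (2 points).
  x = 16: rhs = 0, matching y values: 0 (1 points).
  x = 17: rhs = 14, matching y values: none (0 points).
  x = 18: rhs = 15, matching y values: none (0 points).
  x = 19: rhs = 9, matching y values: 3, 20 (2 points).
  x = 20: rhs = 2, matching y values: 5, 18 (2 points).
  x = 21: rhs = 0, matching y values: 0 (1 points).
  x = 22: rhs = 9, matching y values: 3, 20 (2 points).
Total affine count: 27.
Full point count |E(F_23)| = 27 + 1 = 28.
Hasse bound: |28 − (23+1)| = |4| = 4 ≤ 2√23 ≈ 9.5917 ✓.


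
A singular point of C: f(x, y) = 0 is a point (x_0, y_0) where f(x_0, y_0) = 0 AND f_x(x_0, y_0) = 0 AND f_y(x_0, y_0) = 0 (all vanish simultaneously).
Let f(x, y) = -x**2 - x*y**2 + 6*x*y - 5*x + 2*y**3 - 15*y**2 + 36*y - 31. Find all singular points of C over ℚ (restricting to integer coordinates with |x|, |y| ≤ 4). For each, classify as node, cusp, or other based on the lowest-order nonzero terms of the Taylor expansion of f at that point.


Singular points: {(2, 3)}; classification: node.

Compute partial derivatives:
  f_x = -2*x - y**2 + 6*y - 5.
  f_y = -2*x*y + 6*x + 6*y**2 - 30*y + 36.
Scan x_0 ∈ {−4, ..., 4}. For each x_0, f_y(x_0, y) is a polynomial in y; find its integer roots y ∈ {−4, ..., 4}, then test f_x and f at those candidates.
  x = -4: f_y(-4, y) = 6*y**2 - 22*y + 12; vanishes at y ∈ {3}. (-4, 3): f_x = 12 ≠ 0.
  x = -3: f_y(-3, y) = 6*y**2 - 24*y + 18; vanishes at y ∈ {1, 3}. (-3, 1): f_x = 6 ≠ 0; (-3, 3): f_x = 10 ≠ 0.
  x = -2: f_y(-2, y) = 6*y**2 - 26*y + 24; vanishes at y ∈ {3}. (-2, 3): f_x = 8 ≠ 0.
  x = -1: f_y(-1, y) = 6*y**2 - 28*y + 30; vanishes at y ∈ {3}. (-1, 3): f_x = 6 ≠ 0.
  x = 0: f_y(0, y) = 6*y**2 - 30*y + 36; vanishes at y ∈ {2, 3}. (0, 2): f_x = 3 ≠ 0; (0, 3): f_x = 4 ≠ 0.
  x = 1: f_y(1, y) = 6*y**2 - 32*y + 42; vanishes at y ∈ {3}. (1, 3): f_x = 2 ≠ 0.
  x = 2: f_y(2, y) = 6*y**2 - 34*y + 48; vanishes at y ∈ {3}. (2, 3): f_x = 0, f = 0 — SINGULAR.
  x = 3: f_y(3, y) = 6*y**2 - 36*y + 54; vanishes at y ∈ {3}. (3, 3): f_x = -2 ≠ 0.
  x = 4: f_y(4, y) = 6*y**2 - 38*y + 60; vanishes at y ∈ {3}. (4, 3): f_x = -4 ≠ 0.
Only singular point on the grid: (2, 3).
Classify: substitute x = 2 + u, y = 3 + v and expand: f = -u**2 - u*v**2 + 2*v**3 + v**2.
No constant or linear terms (consistent with a singular point). Quadratic part: -u**2 + v**2. Cubic part: -u*v**2 + 2*v**3.
The quadratic part v**2 - u**2 = (v − u)(v + u) splits into two distinct linear factors, so there are two distinct tangent lines y − 3 = ±(x − 2) — this is a node (ordinary double point).
Classification: node.


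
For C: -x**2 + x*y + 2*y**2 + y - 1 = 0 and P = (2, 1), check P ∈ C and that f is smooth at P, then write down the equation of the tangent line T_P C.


Tangent line at P: -3*x + 7*y - 1 = 0.

Step 1: f(2, 1) = 0, so P lies on C.
Step 2: partial derivatives
  f_x(x, y) = -2*x + y, f_y(x, y) = x + 4*y + 1.
  f_x(P) = -3, f_y(P) = 7 (gradient nonzero, so P is smooth).
Step 3: tangent line at P: -3·(x − 2) + 7·(y − 1) = 0.
Expanding: -3*x + 7*y - 1 = 0.


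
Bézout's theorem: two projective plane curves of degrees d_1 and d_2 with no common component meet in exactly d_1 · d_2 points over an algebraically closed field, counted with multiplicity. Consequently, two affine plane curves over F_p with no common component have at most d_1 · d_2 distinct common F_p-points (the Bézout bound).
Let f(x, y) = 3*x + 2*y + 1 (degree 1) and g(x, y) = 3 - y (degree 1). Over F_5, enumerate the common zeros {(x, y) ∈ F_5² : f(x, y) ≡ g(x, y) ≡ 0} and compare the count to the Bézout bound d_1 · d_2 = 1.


Common zeros: {(1, 3)}; count = 1; Bézout bound = 1.

deg(f) = 1, deg(g) = 1, so Bézout bound = 1.
Scan x ∈ F_5. For each x, list the y ∈ F_5 with f(x, y) ≡ 0 and those with g(x, y) ≡ 0 (mod 5); the common zeros in that column are the intersection.
  x = 0: f ≡ 0 at y ∈ {2}; g ≡ 0 at y ∈ {3}; common: ∅.
  x = 1: f ≡ 0 at y ∈ {3}; g ≡ 0 at y ∈ {3}; common: {3}.
  x = 2: f ≡ 0 at y ∈ {4}; g ≡ 0 at y ∈ {3}; common: ∅.
  x = 3: f ≡ 0 at y ∈ {0}; g ≡ 0 at y ∈ {3}; common: ∅.
  x = 4: f ≡ 0 at y ∈ {1}; g ≡ 0 at y ∈ {3}; common: ∅.
Collecting: common zeros = {(1, 3)}, so the count is 1.
Comparison with the Bézout bound: 1 ≤ 1 = deg(f)·deg(g), as expected for curves with no common component (the bound is attained).


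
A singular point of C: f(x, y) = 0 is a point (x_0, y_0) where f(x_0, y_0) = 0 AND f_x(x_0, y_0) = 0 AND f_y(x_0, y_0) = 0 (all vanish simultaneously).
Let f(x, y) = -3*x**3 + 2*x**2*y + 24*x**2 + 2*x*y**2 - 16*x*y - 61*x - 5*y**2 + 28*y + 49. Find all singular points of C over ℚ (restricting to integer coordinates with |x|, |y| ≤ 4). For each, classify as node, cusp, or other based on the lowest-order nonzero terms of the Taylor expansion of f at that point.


Singular points: {(3, 1)}; classification: node.

Compute partial derivatives:
  f_x = -9*x**2 + 4*x*y + 48*x + 2*y**2 - 16*y - 61.
  f_y = 2*x**2 + 4*x*y - 16*x - 10*y + 28.
Scan x_0 ∈ {−4, ..., 4}. For each x_0, f_y(x_0, y) is a polynomial in y; find its integer roots y ∈ {−4, ..., 4}, then test f_x and f at those candidates.
  x = -4: f_y(-4, y) = 124 - 26*y; no integer root y with |y| ≤ 4.
  x = -3: f_y(-3, y) = 94 - 22*y; no integer root y with |y| ≤ 4.
  x = -2: f_y(-2, y) = 68 - 18*y; no integer root y with |y| ≤ 4.
  x = -1: f_y(-1, y) = 46 - 14*y; no integer root y with |y| ≤ 4.
  x = 0: f_y(0, y) = 28 - 10*y; no integer root y with |y| ≤ 4.
  x = 1: f_y(1, y) = 14 - 6*y; no integer root y with |y| ≤ 4.
  x = 2: f_y(2, y) = 4 - 2*y; vanishes at y ∈ {2}. (2, 2): f_x = -9 ≠ 0.
  x = 3: f_y(3, y) = 2*y - 2; vanishes at y ∈ {1}. (3, 1): f_x = 0, f = 0 — SINGULAR.
  x = 4: f_y(4, y) = 6*y - 4; no integer root y with |y| ≤ 4.
Only singular point on the grid: (3, 1).
Classify: substitute x = 3 + u, y = 1 + v and expand: f = -3*u**3 + 2*u**2*v - u**2 + 2*u*v**2 + v**2.
No constant or linear terms (consistent with a singular point). Quadratic part: -u**2 + v**2. Cubic part: -3*u**3 + 2*u**2*v + 2*u*v**2.
The quadratic part v**2 - u**2 = (v − u)(v + u) splits into two distinct linear factors, so there are two distinct tangent lines y − 1 = ±(x − 3) — this is a node (ordinary double point).
Classification: node.


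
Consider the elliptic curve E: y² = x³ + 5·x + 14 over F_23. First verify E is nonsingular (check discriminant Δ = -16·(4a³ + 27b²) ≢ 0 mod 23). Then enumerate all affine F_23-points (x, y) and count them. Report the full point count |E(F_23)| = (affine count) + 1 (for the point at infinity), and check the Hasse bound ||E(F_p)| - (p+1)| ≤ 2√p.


Affine points = {(2, 3), (2, 20), (4, 11), (4, 12), (5, 7), (5, 16), (7, 1), (7, 22), (9, 11), (9, 12), (10, 11), (10, 12), (12, 10), (12, 13), (16, 2), (16, 21), (18, 5), (18, 18), (20, 8), (20, 15), (22, 10), (22, 13)}; affine count = 22; |E(F_23)| = 23.

Discriminant check: Δ ∝ 4a³ + 27b² = 4·5³ + 27·14² = 4·125 + 27·196 ≡ 19 (mod 23). Nonzero ⇒ E is nonsingular.
For each x ∈ F_23, compute rhs = x³ + 5·x + 14 mod 23, then count y ∈ F_23 with y² ≡ rhs.
  x = 0: rhs = 14, matching y values: none (0 points).
  x = 1: rhs = 20, matching y values: none (0 points).
  x = 2: rhs = 9, matching y values: 3, 20 (2 points).
  x = 3: rhs = 10, matching y values: none (0 points).
  x = 4: rhs = 6, matching y values: 11, 12 (2 points).
  x = 5: rhs = 3, matching y values: 7, 16 (2 points).
  x = 6: rhs = 7, matching y values: none (0 points).
  x = 7: rhs = 1, matching y values: 1, 22 (2 points).
  x = 8: rhs = 14, matching y values: none (0 points).
  x = 9: rhs = 6, matching y values: 11, 12 (2 points).
  x = 10: rhs = 6, matching y values: 11, 12 (2 points).
  x = 11: rhs = 20, matching y values: none (0 points).
  x = 12: rhs = 8, matching y values: 10, 13 (2 points).
  x = 13: rhs = 22, matching y values: none (0 points).
  x = 14: rhs = 22, matching y values: none (0 points).
  x = 15: rhs = 14, matching y values: none (0 points).
  x = 16: rhs = 4, matching y values: 2, 21 (2 points).
  x = 17: rhs = 21, matching y values: none (0 points).
  x = 18: rhs = 2, matching y values: 5, 18 (2 points).
  x = 19: rhs = 22, matching y values: none (0 points).
  x = 20: rhs = 18, matching y values: 8, 15 (2 points).
  x = 21: rhs = 19, matching y values: none (0 points).
  x = 22: rhs = 8, matching y values: 10, 13 (2 points).
Total affine count: 22.
Full point count |E(F_23)| = 22 + 1 = 23.
Hasse bound: |23 − (23+1)| = |-1| = 1 ≤ 2√23 ≈ 9.5917 ✓.


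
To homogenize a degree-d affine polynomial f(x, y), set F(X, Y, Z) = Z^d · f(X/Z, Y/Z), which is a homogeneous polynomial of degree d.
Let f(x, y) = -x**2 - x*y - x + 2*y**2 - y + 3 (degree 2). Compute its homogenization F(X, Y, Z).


F(X, Y, Z) = -X**2 - X*Y - X*Z + 2*Y**2 - Y*Z + 3*Z**2

deg(f) = 2.
Substitute x = X/Z, y = Y/Z into f, then multiply by Z^2.
  monomial -1·x^2·y^0 ↦ -1·X^2·Y^0·Z^0.
  monomial -1·x^1·y^1 ↦ -1·X^1·Y^1·Z^0.
  monomial -1·x^1·y^0 ↦ -1·X^1·Y^0·Z^1.
  monomial 2·x^0·y^2 ↦ 2·X^0·Y^2·Z^0.
  monomial -1·x^0·y^1 ↦ -1·X^0·Y^1·Z^1.
  monomial 3·x^0·y^0 ↦ 3·X^0·Y^0·Z^2.
Collecting: F(X, Y, Z) = -X**2 - X*Y - X*Z + 2*Y**2 - Y*Z + 3*Z**2.


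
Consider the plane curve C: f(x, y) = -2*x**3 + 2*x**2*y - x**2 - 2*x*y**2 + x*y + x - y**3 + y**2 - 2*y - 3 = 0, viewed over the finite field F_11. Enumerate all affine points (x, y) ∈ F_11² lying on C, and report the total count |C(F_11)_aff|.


Affine F_11-points: {(0, 2), (2, 6), (4, 0), (4, 6), (4, 9), (5, 6), (5, 9), (6, 3), (7, 7), (8, 5)}; count = 10.

For each of the 121 pairs (x, y) ∈ F_11², evaluate f(x, y) mod 11. Record the zeros.
  x = 0: [0↦8, 1↦6, 2↦0, 3↦6, 4↦7, 5↦8, 6↦3, 7↦8, 8↦6, 9↦2, 10↦1]  zeros at y ∈ {2}
  x = 1: [0↦6, 1↦5, 2↦7, 3↦6, 4↦7, 5↦4, 6↦2, 7↦6, 8↦10, 9↦8, 10↦5]  zeros at y ∈ ∅
  x = 2: [0↦1, 1↦5, 2↦8, 3↦4, 4↦9, 5↦6, 6↦0, 7↦7, 8↦10, 9↦3, 10↦2]  zeros at y ∈ {6}
  x = 3: [0↦3, 1↦5, 2↦2, 3↦10, 4↦1, 5↦2, 6↦7, 7↦10, 8↦5, 9↦8, 10↦2]  zeros at y ∈ ∅
  x = 4: [0↦0, 1↦4, 2↦10, 3↦1, 4↦4, 5↦2, 6↦0, 7↦3, 8↦5, 9↦0, 10↦4]  zeros at y ∈ {0, 6, 9}
  x = 5: [0↦2, 1↦1, 2↦9, 3↦9, 4↦6, 5↦5, 6↦0, 7↦7, 8↦9, 9↦0, 10↦7]  zeros at y ∈ {6, 9}
  x = 6: [0↦8, 1↦6, 2↦9, 3↦0, 4↦6, 5↦10, 6↦6, 7↦10, 8↦5, 9↦7, 10↦10]  zeros at y ∈ {3}
  x = 7: [0↦6, 1↦7, 2↦9, 3↦6, 4↦3, 5↦5, 6↦6, 7↦0, 8↦3, 9↦9, 10↦1]  zeros at y ∈ {7}
  x = 8: [0↦6, 1↦3, 2↦8, 3↦4, 4↦7, 5↦0, 6↦10, 7↦9, 8↦2, 9↦5, 10↦1]  zeros at y ∈ {5}
  x = 9: [0↦7, 1↦4, 2↦5, 3↦4, 4↦6, 5↦5, 6↦6, 7↦3, 8↦1, 9↦5, 10↦9]  zeros at y ∈ ∅
  x = 10: [0↦8, 1↦9, 2↦10, 3↦5, 4↦10, 5↦8, 6↦4, 7↦3, 8↦10, 9↦8, 10↦2]  zeros at y ∈ ∅
Collecting zeros: affine points = {(0, 2), (2, 6), (4, 0), (4, 6), (4, 9), (5, 6), (5, 9), (6, 3), (7, 7), (8, 5)}.
Total count |C(F_11)_aff| = 10.


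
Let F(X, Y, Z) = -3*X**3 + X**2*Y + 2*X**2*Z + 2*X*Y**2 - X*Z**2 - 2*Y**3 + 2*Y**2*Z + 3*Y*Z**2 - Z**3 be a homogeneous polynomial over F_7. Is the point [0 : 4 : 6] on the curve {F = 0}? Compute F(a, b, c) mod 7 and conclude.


F(0,4,6) ≡ 0 (mod 7); P is on the curve.

Evaluate F(0, 4, 6) term-by-term (mod 7).
  -3*X**3 ↦ -3·0·1·1 = 0
  X**2*Y ↦ 1·0·4·1 = 0
  2*X**2*Z ↦ 2·0·1·6 = 0
  2*X*Y**2 ↦ 2·0·16·1 = 0
  -X*Z**2 ↦ -1·0·1·36 = 0
  -2*Y**3 ↦ -2·1·64·1 = -128
  2*Y**2*Z ↦ 2·1·16·6 = 192
  3*Y*Z**2 ↦ 3·1·4·36 = 432
  -Z**3 ↦ -1·1·1·216 = -216
Sum: F(0, 4, 6) = (0) + (0) + (0) + (0) + (0) + (-128) + (192) + (432) + (-216) = 280.
Reducing mod 7: 280 ≡ 0 (mod 7).
Since F(a, b, c) ≡ 0 (mod 7), P lies on the curve.


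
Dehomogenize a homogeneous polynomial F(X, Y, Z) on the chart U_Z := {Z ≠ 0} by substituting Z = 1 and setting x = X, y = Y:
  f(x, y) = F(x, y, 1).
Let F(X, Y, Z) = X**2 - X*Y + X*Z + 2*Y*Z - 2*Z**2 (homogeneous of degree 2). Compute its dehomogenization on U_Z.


f(x, y) = x**2 - x*y + x + 2*y - 2

On U_Z we set Z = 1. Each monomial c·X^i·Y^j·Z^k in F becomes c·x^i·y^j·1^k = c·x^i·y^j.
Substituting Z = 1: F(X, Y, 1) = x**2 - x*y + x + 2*y - 2.
Note: deg(f) ≤ deg(F) = 2; strict inequality happens when F is divisible by Z (lost terms).


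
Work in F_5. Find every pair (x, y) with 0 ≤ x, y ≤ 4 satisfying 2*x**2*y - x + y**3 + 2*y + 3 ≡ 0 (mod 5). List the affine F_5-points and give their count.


Affine F_5-points: {(0, 2), (0, 4), (2, 4), (3, 0), (4, 2)}; count = 5.

For each of the 25 pairs (x, y) ∈ F_5², evaluate f(x, y) mod 5. Record the zeros.
  x = 0: [0↦3, 1↦1, 2↦0, 3↦1, 4↦0]  zeros at y ∈ {2, 4}
  x = 1: [0↦2, 1↦2, 2↦3, 3↦1, 4↦2]  zeros at y ∈ ∅
  x = 2: [0↦1, 1↦2, 2↦4, 3↦3, 4↦0]  zeros at y ∈ {4}
  x = 3: [0↦0, 1↦1, 2↦3, 3↦2, 4↦4]  zeros at y ∈ {0}
  x = 4: [0↦4, 1↦4, 2↦0, 3↦3, 4↦4]  zeros at y ∈ {2}
Collecting zeros: affine points = {(0, 2), (0, 4), (2, 4), (3, 0), (4, 2)}.
Total count |C(F_5)_aff| = 5.


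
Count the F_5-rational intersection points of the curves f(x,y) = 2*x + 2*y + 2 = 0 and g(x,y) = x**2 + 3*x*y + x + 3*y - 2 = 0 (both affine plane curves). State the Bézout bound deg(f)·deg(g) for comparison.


Common zeros: {(0, 4)}; count = 1; Bézout bound = 2.

deg(f) = 1, deg(g) = 2, so Bézout bound = 2.
Scan x ∈ F_5. For each x, list the y ∈ F_5 with f(x, y) ≡ 0 and those with g(x, y) ≡ 0 (mod 5); the common zeros in that column are the intersection.
  x = 0: f ≡ 0 at y ∈ {4}; g ≡ 0 at y ∈ {4}; common: {4}.
  x = 1: f ≡ 0 at y ∈ {3}; g ≡ 0 at y ∈ {0}; common: ∅.
  x = 2: f ≡ 0 at y ∈ {2}; g ≡ 0 at y ∈ {4}; common: ∅.
  x = 3: f ≡ 0 at y ∈ {1}; g ≡ 0 at y ∈ {0}; common: ∅.
  x = 4: f ≡ 0 at y ∈ {0}; g ≡ 0 at y ∈ ∅; common: ∅.
Collecting: common zeros = {(0, 4)}, so the count is 1.
Comparison with the Bézout bound: 1 ≤ 2 = deg(f)·deg(g), as expected for curves with no common component (the affine F_5-count falls short of the bound because intersections may lie at infinity, over extension fields, or carry multiplicity).


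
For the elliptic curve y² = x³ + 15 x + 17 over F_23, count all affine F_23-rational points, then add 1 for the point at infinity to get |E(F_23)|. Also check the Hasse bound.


Affine points = {(2, 3), (2, 20), (4, 7), (4, 16), (6, 1), (6, 22), (11, 8), (11, 15), (12, 4), (12, 19), (14, 2), (14, 21), (15, 11), (15, 12), (16, 11), (16, 12), (18, 1), (18, 22), (19, 10), (19, 13), (21, 5), (21, 18), (22, 1), (22, 22)}; affine count = 24; |E(F_23)| = 25.

Discriminant check: Δ ∝ 4a³ + 27b² = 4·15³ + 27·17² = 4·3375 + 27·289 ≡ 5 (mod 23). Nonzero ⇒ E is nonsingular.
For each x ∈ F_23, compute rhs = x³ + 15·x + 17 mod 23, then count y ∈ F_23 with y² ≡ rhs.
  x = 0: rhs = 17, matching y values: none (0 points).
  x = 1: rhs = 10, matching y values: none (0 points).
  x = 2: rhs = 9, matching y values: 3, 20 (2 points).
  x = 3: rhs = 20, matching y values: none (0 points).
  x = 4: rhs = 3, matching y values: 7, 16 (2 points).
  x = 5: rhs = 10, matching y values: none (0 points).
  x = 6: rhs = 1, matching y values: 1, 22 (2 points).
  x = 7: rhs = 5, matching y values: none (0 points).
  x = 8: rhs = 5, matching y values: none (0 points).
  x = 9: rhs = 7, matching y values: none (0 points).
  x = 10: rhs = 17, matching y values: none (0 points).
  x = 11: rhs = 18, matching y values: 8, 15 (2 points).
  x = 12: rhs = 16, matching y values: 4, 19 (2 points).
  x = 13: rhs = 17, matching y values: none (0 points).
  x = 14: rhs = 4, matching y values: 2, 21 (2 points).
  x = 15: rhs = 6, matching y values: 11, 12 (2 points).
  x = 16: rhs = 6, matching y values: 11, 12 (2 points).
  x = 17: rhs = 10, matching y values: none (0 points).
  x = 18: rhs = 1, matching y values: 1, 22 (2 points).
  x = 19: rhs = 8, matching y values: 10, 13 (2 points).
  x = 20: rhs = 14, matching y values: none (0 points).
  x = 21: rhs = 2, matching y values: 5, 18 (2 points).
  x = 22: rhs = 1, matching y values: 1, 22 (2 points).
Total affine count: 24.
Full point count |E(F_23)| = 24 + 1 = 25.
Hasse bound: |25 − (23+1)| = |1| = 1 ≤ 2√23 ≈ 9.5917 ✓.
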